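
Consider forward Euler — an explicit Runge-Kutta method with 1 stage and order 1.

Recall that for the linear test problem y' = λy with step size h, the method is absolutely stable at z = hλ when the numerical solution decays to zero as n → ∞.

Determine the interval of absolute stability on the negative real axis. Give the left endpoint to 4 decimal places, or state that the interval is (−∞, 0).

Test eqn y'=λy, z=hλ:
  order 1, 1-stage ⇒ R(z)=1+z
  (e.g. R(-1.73)=-0.73000, |R|=0.73000)

Solve |R(x)|<1 on ℝ⁻.
x=-1.73: |R|=0.7300
|R(-1.22)|=0.2200 |R(-0.71)|=0.2900 |R(-0.52)|=0.4800
Bisect:
  x_lo=-2.8634 |R|=1.8634  x_hi=-0.2643 |R|=0.7357
  mid=-1.56381 |R|=0.56381 →hi
  mid=-2.21358 |R|=1.21358 →lo
  mid=-1.88869 |R|=0.88869 →hi
  mid=-2.05114 |R|=1.05114 →lo
  mid=-1.96992 |R|=0.96992 →hi
  mid=-2.01053 |R|=1.01053 →lo
  mid=-1.99022 |R|=0.99022 →hi
  mid=-2.00037 |R|=1.00037 →lo
  mid=-1.99530 |R|=0.99530 →hi
  mid=-1.99784 |R|=0.99784 →hi
  ...
  [-2.00006,-1.99990] ⇒ x*=-2.0000
Stable set (-2.0000, 0).

z∈(-2.0000,0).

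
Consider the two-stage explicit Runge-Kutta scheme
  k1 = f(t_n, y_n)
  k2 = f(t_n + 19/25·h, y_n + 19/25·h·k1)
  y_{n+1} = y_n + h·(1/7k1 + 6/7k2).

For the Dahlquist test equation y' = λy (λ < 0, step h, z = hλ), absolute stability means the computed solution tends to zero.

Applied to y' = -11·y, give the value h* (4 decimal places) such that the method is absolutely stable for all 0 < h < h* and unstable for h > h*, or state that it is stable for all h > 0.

(-1.5351,0); λ=-11 ⇒ h* = (175/114)/11 = 0.1396.

Set f=λy, z=hλ:
  k1=λy_n ⇒ h·k1=z·y_n;  k2=λ(1+19/25z)y_n ⇒ h·k2=z(1+19/25z)y_n
  y_{n+1}/y_n = 1 + 1/7z + 6/7z(1+19/25z) = 1 + z + 114/175z²
  R(z) = 1 + z + 114/175z².

Find x<0 with |R(x)|<1.
x=-1.03: |R|=0.6611
R=1: x+114/175x²=0 ⇒ x=−175/114=-1.5351; min R=1−1/(4·114/175)=0.6162>−1
Confirm numerically:
  x=-1.342: |R|=0.83120 <1
  x=-1.327: |R|=0.82012 <1
  x=-0.900: |R|=0.62766 <1
  x=-1.744: |R|=1.23734 >1
  x=-1.688: |R|=1.16814 >1
Interval (-1.5351, 0).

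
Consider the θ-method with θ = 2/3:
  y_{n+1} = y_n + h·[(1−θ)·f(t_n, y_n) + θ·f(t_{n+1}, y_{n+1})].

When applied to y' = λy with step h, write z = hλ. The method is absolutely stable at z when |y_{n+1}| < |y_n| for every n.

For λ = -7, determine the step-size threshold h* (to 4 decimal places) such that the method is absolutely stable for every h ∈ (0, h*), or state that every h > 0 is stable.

On y'=λy, z=hλ:
  y_{n+1} = y_n + z·[1/3·y_n + 2/3·y_{n+1}] ⇒ (1 − 2/3z)y_{n+1} = (1 + 1/3z)y_n
  Hence R(z) = (1 + 1/3z)/(1 − 2/3z).

Find x<0 with |R(x)|<1.
x=-1.65: |R|=0.2143
x=-2: |R|=0.1429
x=-10: |R|=0.3043
x=-100: |R|=0.4778
θ=2/3≥1/2 ⇒ |1+1/3x|<|1−2/3x| ∀x<0 ⇒ unbounded interval.

(−∞, 0) — no finite endpoint. Any h>0 works for λ=-7.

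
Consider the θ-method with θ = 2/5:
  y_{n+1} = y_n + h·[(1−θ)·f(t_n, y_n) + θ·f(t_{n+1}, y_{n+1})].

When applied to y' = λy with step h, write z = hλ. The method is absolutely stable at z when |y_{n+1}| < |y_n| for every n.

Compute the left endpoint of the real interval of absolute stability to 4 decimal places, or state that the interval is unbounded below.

On y'=λy, z=hλ:
  y_{n+1} = y_n + z·[3/5·y_n + 2/5·y_{n+1}] ⇒ (1 − 2/5z)y_{n+1} = (1 + 3/5z)y_n
  so R(z) = (1 + 3/5z)/(1 − 2/5z).

Boundary: |R(x)|=1, x<0.
x=-0.47: |R|=0.6044
R=−1: 1+3/5x = −1+2/5x ⇒ -1/5x=2 ⇒ x=2/(-1/5)=-10.0000
Confirm numerically:
  x=-8.201: |R|=0.91594 <1
  x=-5.829: |R|=0.74961 <1
  x=-4.644: |R|=0.62514 <1
  x=-4.282: |R|=0.57844 <1
  x=-10.396: |R|=1.01535 >1
  x=-10.271: |R|=1.01061 >1
  x=-10.097: |R|=1.00385 >1
Stable set (-10.0000, 0).

z* = -10.0000.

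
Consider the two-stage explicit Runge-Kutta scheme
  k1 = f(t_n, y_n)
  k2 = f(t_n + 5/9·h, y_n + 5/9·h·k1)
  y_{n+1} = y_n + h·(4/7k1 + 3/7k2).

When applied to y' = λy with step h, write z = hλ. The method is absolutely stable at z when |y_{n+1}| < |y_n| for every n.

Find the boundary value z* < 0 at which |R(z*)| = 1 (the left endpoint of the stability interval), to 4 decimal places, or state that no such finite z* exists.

Set f=λy, z=hλ:
  k1=λy_n ⇒ h·k1=z·y_n;  k2=λ(1+5/9z)y_n ⇒ h·k2=z(1+5/9z)y_n
  y_{n+1}/y_n = 1 + 4/7z + 3/7z(1+5/9z) = 1 + z + 5/21z²
  Hence R(z) = 1 + z + 5/21z².

Boundary: |R(x)|=1, x<0.
x=-1.69: |R|=0.0100
R=1: x+5/21x²=0 ⇒ x=−21/5=-4.2000; min R=1−1/(4·5/21)=-0.0500>−1
Confirm numerically:
  x=-3.973: |R|=0.78527 <1
  x=-3.816: |R|=0.65111 <1
  x=-1.774: |R|=0.02470 <1
  x=-4.555: |R|=1.38501 >1
  x=-4.429: |R|=1.24149 >1
  x=-4.394: |R|=1.20296 >1
Interval (-4.2000, 0).

z* = -4.2000.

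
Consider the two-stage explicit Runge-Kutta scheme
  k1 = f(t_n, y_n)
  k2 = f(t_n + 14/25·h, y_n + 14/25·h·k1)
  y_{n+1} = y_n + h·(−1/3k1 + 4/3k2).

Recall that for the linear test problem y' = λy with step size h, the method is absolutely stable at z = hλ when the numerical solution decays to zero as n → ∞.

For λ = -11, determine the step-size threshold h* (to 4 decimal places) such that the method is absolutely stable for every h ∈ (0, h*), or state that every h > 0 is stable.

On y'=λy, z=hλ:
  k1=λy_n ⇒ h·k1=z·y_n;  k2=λ(1+14/25z)y_n ⇒ h·k2=z(1+14/25z)y_n
  y_{n+1}/y_n = 1 − 1/3z + 4/3z(1+14/25z) = 1 + z + 56/75z²
  ⇒ R(z) = 1 + z + 56/75z².

Boundary: |R(x)|=1, x<0.
x=-0.43: |R|=0.7081
R=1: x+56/75x²=0 ⇒ x=−75/56=-1.3393; min R=1−1/(4·56/75)=0.6652>−1
Confirm numerically:
  x=-1.271: |R|=0.93520 <1
  x=-1.012: |R|=0.75269 <1
  x=-0.593: |R|=0.66956 <1
  x=-1.646: |R|=1.37696 >1
  x=-1.416: |R|=1.08111 >1
Interval (-1.3393, 0).

(-1.3393,0); λ=-11 ⇒ h* = (75/56)/11 = 0.1218.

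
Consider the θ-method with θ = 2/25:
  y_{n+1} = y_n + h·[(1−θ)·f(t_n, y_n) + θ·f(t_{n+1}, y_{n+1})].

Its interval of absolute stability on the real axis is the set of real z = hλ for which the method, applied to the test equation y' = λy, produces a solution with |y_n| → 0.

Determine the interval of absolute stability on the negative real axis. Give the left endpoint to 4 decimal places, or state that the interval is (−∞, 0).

z∈(-2.3810,0).

Test eqn y'=λy, z=hλ:
  y_{n+1} = y_n + z·[23/25·y_n + 2/25·y_{n+1}] ⇒ (1 − 2/25z)y_{n+1} = (1 + 23/25z)y_n
  ⇒ R(z) = (1 + 23/25z)/(1 − 2/25z).

Need |R(x)|<1, x<0.
x=-0.46: |R|=0.5563
R=−1: 1+23/25x = −1+2/25x ⇒ -21/25x=2 ⇒ x=2/(-21/25)=-2.3810
Confirm numerically:
  x=-2.289: |R|=0.93471 <1
  x=-2.033: |R|=0.74861 <1
  x=-1.562: |R|=0.38849 <1
  x=-2.658: |R|=1.19191 >1
  x=-2.637: |R|=1.17761 >1
  x=-2.542: |R|=1.11242 >1
Interval (-2.3810, 0).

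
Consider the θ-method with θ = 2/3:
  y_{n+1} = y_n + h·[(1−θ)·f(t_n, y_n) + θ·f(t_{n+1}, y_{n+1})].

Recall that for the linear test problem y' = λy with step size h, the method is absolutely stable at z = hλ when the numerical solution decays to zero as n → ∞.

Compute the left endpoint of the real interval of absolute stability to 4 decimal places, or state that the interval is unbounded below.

Test eqn y'=λy, z=hλ:
  y_{n+1} = y_n + z·[1/3·y_n + 2/3·y_{n+1}] ⇒ (1 − 2/3z)y_{n+1} = (1 + 1/3z)y_n
  Hence R(z) = (1 + 1/3z)/(1 − 2/3z).

Boundary: |R(x)|=1, x<0.
x=-0.58: |R|=0.5817
x=-2: |R|=0.1429
x=-10: |R|=0.3043
x=-100: |R|=0.4778
θ=2/3≥1/2 ⇒ |1+1/3x|<|1−2/3x| ∀x<0 ⇒ stable on all of ℝ⁻.

(−∞, 0) — no finite endpoint.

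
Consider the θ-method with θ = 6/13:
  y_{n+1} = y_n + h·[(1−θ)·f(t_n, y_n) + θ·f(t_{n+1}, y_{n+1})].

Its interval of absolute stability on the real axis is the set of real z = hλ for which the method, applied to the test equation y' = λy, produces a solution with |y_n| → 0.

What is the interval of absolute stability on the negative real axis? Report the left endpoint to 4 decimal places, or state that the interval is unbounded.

Test eqn y'=λy, z=hλ:
  y_{n+1} = y_n + z·[7/13·y_n + 6/13·y_{n+1}] ⇒ (1 − 6/13z)y_{n+1} = (1 + 7/13z)y_n
  ⇒ R(z) = (1 + 7/13z)/(1 − 6/13z).

Find x<0 with |R(x)|<1.
x=-1.44: |R|=0.1349
R=−1: 1+7/13x = −1+6/13x ⇒ -1/13x=2 ⇒ x=2/(-1/13)=-26.0000
Confirm numerically:
  x=-21.418: |R|=0.96762 <1
  x=-15.715: |R|=0.90414 <1
  x=-14.878: |R|=0.89125 <1
  x=-26.454: |R|=1.00264 >1
  x=-26.224: |R|=1.00131 >1
So |R|<1 on (-26.0000, 0).

z∈(-26.0000,0).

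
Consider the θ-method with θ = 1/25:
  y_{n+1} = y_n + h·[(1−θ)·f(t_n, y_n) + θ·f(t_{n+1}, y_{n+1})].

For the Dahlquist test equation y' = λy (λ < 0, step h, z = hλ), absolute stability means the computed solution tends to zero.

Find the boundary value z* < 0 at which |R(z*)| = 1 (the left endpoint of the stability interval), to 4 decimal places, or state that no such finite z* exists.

Set f=λy, z=hλ:
  y_{n+1} = y_n + z·[24/25·y_n + 1/25·y_{n+1}] ⇒ (1 − 1/25z)y_{n+1} = (1 + 24/25z)y_n
  so R(z) = (1 + 24/25z)/(1 − 1/25z).

Find x<0 with |R(x)|<1.
x=-0.88: |R|=0.1499
R=−1: 1+24/25x = −1+1/25x ⇒ -23/25x=2 ⇒ x=2/(-23/25)=-2.1739
Confirm numerically:
  x=-1.843: |R|=0.71646 <1
  x=-1.612: |R|=0.51435 <1
  x=-1.515: |R|=0.42844 <1
  x=-1.009: |R|=0.03014 <1
  x=-2.648: |R|=1.39439 >1
  x=-2.476: |R|=1.25288 >1
  x=-2.389: |R|=1.18062 >1
Interval (-2.1739, 0).

z* = -2.1739.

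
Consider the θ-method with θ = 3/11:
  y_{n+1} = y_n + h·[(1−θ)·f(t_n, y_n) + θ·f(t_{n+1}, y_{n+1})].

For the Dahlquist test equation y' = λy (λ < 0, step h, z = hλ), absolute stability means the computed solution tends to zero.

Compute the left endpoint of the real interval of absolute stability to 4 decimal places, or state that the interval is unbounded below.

On y'=λy, z=hλ:
  y_{n+1} = y_n + z·[8/11·y_n + 3/11·y_{n+1}] ⇒ (1 − 3/11z)y_{n+1} = (1 + 8/11z)y_n
  so R(z) = (1 + 8/11z)/(1 − 3/11z).

Find x<0 with |R(x)|<1.
x=-0.63: |R|=0.4624
R=−1: 1+8/11x = −1+3/11x ⇒ -5/11x=2 ⇒ x=2/(-5/11)=-4.4000
Confirm numerically:
  x=-4.243: |R|=0.96692 <1
  x=-3.360: |R|=0.75332 <1
  x=-2.697: |R|=0.55398 <1
  x=-4.975: |R|=1.11090 >1
  x=-4.619: |R|=1.04405 >1
  x=-4.578: |R|=1.03598 >1
Interval (-4.4000, 0).

left endpoint -4.4000.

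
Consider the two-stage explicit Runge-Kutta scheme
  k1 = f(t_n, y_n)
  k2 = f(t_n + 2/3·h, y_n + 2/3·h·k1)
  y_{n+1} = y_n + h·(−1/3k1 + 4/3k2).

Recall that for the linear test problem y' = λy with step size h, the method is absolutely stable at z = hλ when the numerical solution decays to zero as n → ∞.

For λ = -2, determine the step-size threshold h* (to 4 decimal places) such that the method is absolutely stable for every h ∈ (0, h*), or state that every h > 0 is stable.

Test eqn y'=λy, z=hλ:
  k1=λy_n ⇒ h·k1=z·y_n;  k2=λ(1+2/3z)y_n ⇒ h·k2=z(1+2/3z)y_n
  y_{n+1}/y_n = 1 − 1/3z + 4/3z(1+2/3z) = 1 + z + 8/9z²
  R(z) = 1 + z + 8/9z².

Need |R(x)|<1, x<0.
x=-0.6: |R|=0.7200
R=1: x+8/9x²=0 ⇒ x=−9/8=-1.1250; min R=1−1/(4·8/9)=0.7188>−1
Confirm numerically:
  x=-1.079: |R|=0.95588 <1
  x=-0.841: |R|=0.78769 <1
  x=-0.730: |R|=0.74369 <1
  x=-0.497: |R|=0.72256 <1
  x=-1.642: |R|=1.75459 >1
  x=-1.373: |R|=1.30267 >1
Interval (-1.1250, 0).

(-1.1250,0); λ=-2 ⇒ h* = (9/8)/2 = 0.5625.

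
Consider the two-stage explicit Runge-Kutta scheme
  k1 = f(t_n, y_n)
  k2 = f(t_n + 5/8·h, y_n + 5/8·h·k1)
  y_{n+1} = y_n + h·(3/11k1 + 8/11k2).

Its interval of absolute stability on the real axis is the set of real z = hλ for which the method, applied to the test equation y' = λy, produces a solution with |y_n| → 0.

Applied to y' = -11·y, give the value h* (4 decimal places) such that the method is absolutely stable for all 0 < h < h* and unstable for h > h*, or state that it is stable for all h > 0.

(-2.2000,0); λ=-11 ⇒ h* = (11/5)/11 = 0.2000.

On y'=λy, z=hλ:
  k1=λy_n ⇒ h·k1=z·y_n;  k2=λ(1+5/8z)y_n ⇒ h·k2=z(1+5/8z)y_n
  y_{n+1}/y_n = 1 + 3/11z + 8/11z(1+5/8z) = 1 + z + 5/11z²
  ⇒ R(z) = 1 + z + 5/11z².

Find x<0 with |R(x)|<1.
x=-0.32: |R|=0.7265
R=1: x+5/11x²=0 ⇒ x=−11/5=-2.2000; min R=1−1/(4·5/11)=0.4500>−1
Confirm numerically:
  x=-1.744: |R|=0.63852 <1
  x=-1.549: |R|=0.54164 <1
  x=-1.133: |R|=0.45049 <1
  x=-0.977: |R|=0.45688 <1
  x=-2.733: |R|=1.66213 >1
  x=-2.309: |R|=1.11440 >1
  x=-2.259: |R|=1.06058 >1
Stable set (-2.2000, 0).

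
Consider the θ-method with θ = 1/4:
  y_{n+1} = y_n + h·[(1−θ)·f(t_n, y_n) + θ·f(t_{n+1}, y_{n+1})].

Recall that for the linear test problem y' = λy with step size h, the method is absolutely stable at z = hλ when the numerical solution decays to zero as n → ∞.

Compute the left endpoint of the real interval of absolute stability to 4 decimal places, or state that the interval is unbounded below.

Test eqn y'=λy, z=hλ:
  y_{n+1} = y_n + z·[3/4·y_n + 1/4·y_{n+1}] ⇒ (1 − 1/4z)y_{n+1} = (1 + 3/4z)y_n
  Hence R(z) = (1 + 3/4z)/(1 − 1/4z).

Boundary: |R(x)|=1, x<0.
x=-1.03: |R|=0.1809
R=−1: 1+3/4x = −1+1/4x ⇒ -1/2x=2 ⇒ x=2/(-1/2)=-4.0000
Confirm numerically:
  x=-3.846: |R|=0.96074 <1
  x=-2.168: |R|=0.40597 <1
  x=-2.027: |R|=0.34528 <1
  x=-1.819: |R|=0.25039 <1
  x=-4.339: |R|=1.08130 >1
  x=-4.273: |R|=1.06600 >1
  x=-4.182: |R|=1.04449 >1
Stable set (-4.0000, 0).

z* = -4.0000.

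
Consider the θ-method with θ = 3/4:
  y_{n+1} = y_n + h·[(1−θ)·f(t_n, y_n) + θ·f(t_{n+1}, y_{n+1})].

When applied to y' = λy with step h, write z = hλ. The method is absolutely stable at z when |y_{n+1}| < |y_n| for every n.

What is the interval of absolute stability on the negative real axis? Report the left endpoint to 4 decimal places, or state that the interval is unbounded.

(−∞, 0) — no finite endpoint.

On y'=λy, z=hλ:
  y_{n+1} = y_n + z·[1/4·y_n + 3/4·y_{n+1}] ⇒ (1 − 3/4z)y_{n+1} = (1 + 1/4z)y_n
  ⇒ R(z) = (1 + 1/4z)/(1 − 3/4z).

Need |R(x)|<1, x<0.
x=-1.76: |R|=0.2414
x=-2: |R|=0.2000
x=-10: |R|=0.1765
x=-100: |R|=0.3158
θ=3/4≥1/2 ⇒ |1+1/4x|<|1−3/4x| ∀x<0 ⇒ stable on all of ℝ⁻.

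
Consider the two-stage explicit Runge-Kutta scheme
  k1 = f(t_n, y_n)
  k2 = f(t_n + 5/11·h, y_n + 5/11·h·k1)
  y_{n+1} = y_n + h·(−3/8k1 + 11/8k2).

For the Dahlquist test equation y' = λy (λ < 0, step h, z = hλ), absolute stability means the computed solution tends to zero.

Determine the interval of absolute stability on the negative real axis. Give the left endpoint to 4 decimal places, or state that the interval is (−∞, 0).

With y'=λy (z=hλ):
  k1=λy_n ⇒ h·k1=z·y_n;  k2=λ(1+5/11z)y_n ⇒ h·k2=z(1+5/11z)y_n
  y_{n+1}/y_n = 1 − 3/8z + 11/8z(1+5/11z) = 1 + z + 5/8z²
  R(z) = 1 + z + 5/8z².

Solve |R(x)|<1 on ℝ⁻.
x=-1.47: |R|=0.8806
R=1: x+5/8x²=0 ⇒ x=−8/5=-1.6000; min R=1−1/(4·5/8)=0.6000>−1
Confirm numerically:
  x=-1.404: |R|=0.82801 <1
  x=-1.365: |R|=0.79952 <1
  x=-0.893: |R|=0.60541 <1
  x=-0.736: |R|=0.60256 <1
  x=-2.194: |R|=1.81452 >1
  x=-1.749: |R|=1.16288 >1
Stable set (-1.6000, 0).

(-1.6000, 0).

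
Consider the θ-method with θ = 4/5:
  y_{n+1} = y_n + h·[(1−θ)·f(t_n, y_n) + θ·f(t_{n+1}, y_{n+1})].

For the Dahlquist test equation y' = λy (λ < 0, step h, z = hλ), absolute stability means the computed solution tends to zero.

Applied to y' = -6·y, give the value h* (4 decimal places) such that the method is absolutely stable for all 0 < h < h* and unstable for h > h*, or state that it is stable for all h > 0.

unbounded; (−∞, 0). Any h>0 works for λ=-6.

On y'=λy, z=hλ:
  y_{n+1} = y_n + z·[1/5·y_n + 4/5·y_{n+1}] ⇒ (1 − 4/5z)y_{n+1} = (1 + 1/5z)y_n
  ⇒ R(z) = (1 + 1/5z)/(1 − 4/5z).

Need |R(x)|<1, x<0.
x=-1.63: |R|=0.2925
x=-2: |R|=0.2308
x=-10: |R|=0.1111
x=-100: |R|=0.2346
θ=4/5≥1/2 ⇒ |1+1/5x|<|1−4/5x| ∀x<0 ⇒ unbounded interval.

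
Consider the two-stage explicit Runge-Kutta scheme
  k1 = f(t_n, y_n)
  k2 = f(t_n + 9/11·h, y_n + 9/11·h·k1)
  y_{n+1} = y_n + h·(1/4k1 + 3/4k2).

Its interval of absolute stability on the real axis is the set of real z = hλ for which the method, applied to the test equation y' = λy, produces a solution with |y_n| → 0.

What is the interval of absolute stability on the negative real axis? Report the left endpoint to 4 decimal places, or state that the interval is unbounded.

On y'=λy, z=hλ:
  k1=λy_n ⇒ h·k1=z·y_n;  k2=λ(1+9/11z)y_n ⇒ h·k2=z(1+9/11z)y_n
  y_{n+1}/y_n = 1 + 1/4z + 3/4z(1+9/11z) = 1 + z + 27/44z²
  Hence R(z) = 1 + z + 27/44z².

Boundary: |R(x)|=1, x<0.
x=-0.64: |R|=0.6113
R=1: x+27/44x²=0 ⇒ x=−44/27=-1.6296; min R=1−1/(4·27/44)=0.5926>−1
Confirm numerically:
  x=-1.543: |R|=0.91798 <1
  x=-1.250: |R|=0.70881 <1
  x=-0.748: |R|=0.59533 <1
  x=-2.166: |R|=1.71291 >1
  x=-1.911: |R|=1.32995 >1
  x=-1.724: |R|=1.09984 >1
Stable set (-1.6296, 0).

(-1.6296, 0).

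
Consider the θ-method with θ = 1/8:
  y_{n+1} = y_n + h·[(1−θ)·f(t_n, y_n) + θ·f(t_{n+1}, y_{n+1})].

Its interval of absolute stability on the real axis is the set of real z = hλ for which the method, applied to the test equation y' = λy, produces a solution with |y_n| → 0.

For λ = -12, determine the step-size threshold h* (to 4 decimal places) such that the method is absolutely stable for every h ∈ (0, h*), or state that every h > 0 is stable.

With y'=λy (z=hλ):
  y_{n+1} = y_n + z·[7/8·y_n + 1/8·y_{n+1}] ⇒ (1 − 1/8z)y_{n+1} = (1 + 7/8z)y_n
  so R(z) = (1 + 7/8z)/(1 − 1/8z).

Find x<0 with |R(x)|<1.
x=-0.43: |R|=0.5919
R=−1: 1+7/8x = −1+1/8x ⇒ -3/4x=2 ⇒ x=2/(-3/4)=-2.6667
Confirm numerically:
  x=-2.587: |R|=0.95485 <1
  x=-1.321: |R|=0.13378 <1
  x=-1.134: |R|=0.00679 <1
  x=-3.065: |R|=1.21600 >1
  x=-2.913: |R|=1.13543 >1
  x=-2.859: |R|=1.10627 >1
Interval (-2.6667, 0).

(-2.6667,0); λ=-12 ⇒ h* = (8/3)/12 = 0.2222.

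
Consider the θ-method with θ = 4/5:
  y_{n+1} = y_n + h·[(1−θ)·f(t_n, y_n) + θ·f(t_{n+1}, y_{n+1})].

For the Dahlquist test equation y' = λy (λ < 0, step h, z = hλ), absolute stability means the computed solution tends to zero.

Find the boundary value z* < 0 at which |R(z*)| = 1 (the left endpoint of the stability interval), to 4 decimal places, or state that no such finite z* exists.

Set f=λy, z=hλ:
  y_{n+1} = y_n + z·[1/5·y_n + 4/5·y_{n+1}] ⇒ (1 − 4/5z)y_{n+1} = (1 + 1/5z)y_n
  R(z) = (1 + 1/5z)/(1 − 4/5z).

Need |R(x)|<1, x<0.
x=-0.57: |R|=0.6085
x=-2: |R|=0.2308
x=-10: |R|=0.1111
x=-100: |R|=0.2346
θ=4/5≥1/2 ⇒ |1+1/5x|<|1−4/5x| ∀x<0 ⇒ unbounded interval.

interval (−∞, 0).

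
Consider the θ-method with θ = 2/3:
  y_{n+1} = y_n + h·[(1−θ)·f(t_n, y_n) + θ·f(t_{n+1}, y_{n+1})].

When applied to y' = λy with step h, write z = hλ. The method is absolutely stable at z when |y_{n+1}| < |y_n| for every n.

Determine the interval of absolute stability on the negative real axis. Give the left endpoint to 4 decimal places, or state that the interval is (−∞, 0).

On y'=λy, z=hλ:
  y_{n+1} = y_n + z·[1/3·y_n + 2/3·y_{n+1}] ⇒ (1 − 2/3z)y_{n+1} = (1 + 1/3z)y_n
  ⇒ R(z) = (1 + 1/3z)/(1 − 2/3z).

Find x<0 with |R(x)|<1.
x=-1.43: |R|=0.2679
x=-2: |R|=0.1429
x=-10: |R|=0.3043
x=-100: |R|=0.4778
θ=2/3≥1/2 ⇒ |1+1/3x|<|1−2/3x| ∀x<0 ⇒ stable on all of ℝ⁻.

(−∞, 0) — no finite endpoint.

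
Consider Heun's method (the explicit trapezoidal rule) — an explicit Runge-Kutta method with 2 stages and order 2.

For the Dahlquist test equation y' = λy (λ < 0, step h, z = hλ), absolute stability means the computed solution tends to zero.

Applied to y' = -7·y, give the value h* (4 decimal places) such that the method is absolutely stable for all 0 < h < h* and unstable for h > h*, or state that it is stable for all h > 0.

Set f=λy, z=hλ:
  order 2, 2-stage ⇒ R(z)=1+z+z^2/2
  (e.g. R(-1.54)=0.64580, |R|=0.64580)

Boundary: |R(x)|=1, x<0.
x=-1.54: |R|=0.6458
|R(-2.01)|=1.0100 |R(-1.83)|=0.8445 |R(-1.71)|=0.7520
Bisect:
  x_lo=-2.4951 |R|=1.6177  x_hi=-0.1809 |R|=0.8354
  mid=-1.33803 |R|=0.55713 →hi
  mid=-1.91657 |R|=0.92005 →hi
  mid=-2.20584 |R|=1.22702 →lo
  mid=-2.06120 |R|=1.06308 →lo
  mid=-1.98889 |R|=0.98895 →hi
  mid=-2.02504 |R|=1.02536 →lo
  mid=-2.00696 |R|=1.00699 →lo
  ...
  [-2.00004,-1.99990] ⇒ x*=-2.0000
So |R|<1 on (-2.0000, 0).

(-2.0000,0); λ=-7 ⇒ h* = 0.2857.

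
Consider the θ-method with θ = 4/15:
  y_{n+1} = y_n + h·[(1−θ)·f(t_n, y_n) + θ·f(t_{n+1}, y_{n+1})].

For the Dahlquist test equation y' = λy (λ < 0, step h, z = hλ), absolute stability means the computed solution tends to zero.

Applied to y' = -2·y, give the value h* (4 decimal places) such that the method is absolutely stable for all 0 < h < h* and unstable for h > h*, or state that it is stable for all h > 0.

Test eqn y'=λy, z=hλ:
  y_{n+1} = y_n + z·[11/15·y_n + 4/15·y_{n+1}] ⇒ (1 − 4/15z)y_{n+1} = (1 + 11/15z)y_n
  Hence R(z) = (1 + 11/15z)/(1 − 4/15z).

Find x<0 with |R(x)|<1.
x=-1.51: |R|=0.0765
R=−1: 1+11/15x = −1+4/15x ⇒ -7/15x=2 ⇒ x=2/(-7/15)=-4.2857
Confirm numerically:
  x=-3.039: |R|=0.67863 <1
  x=-2.853: |R|=0.62029 <1
  x=-2.845: |R|=0.61770 <1
  x=-1.881: |R|=0.25266 <1
  x=-4.546: |R|=1.05491 >1
  x=-4.481: |R|=1.04152 >1
So |R|<1 on (-4.2857, 0).

(-4.2857,0); λ=-2 ⇒ h* = (30/7)/2 = 2.1429.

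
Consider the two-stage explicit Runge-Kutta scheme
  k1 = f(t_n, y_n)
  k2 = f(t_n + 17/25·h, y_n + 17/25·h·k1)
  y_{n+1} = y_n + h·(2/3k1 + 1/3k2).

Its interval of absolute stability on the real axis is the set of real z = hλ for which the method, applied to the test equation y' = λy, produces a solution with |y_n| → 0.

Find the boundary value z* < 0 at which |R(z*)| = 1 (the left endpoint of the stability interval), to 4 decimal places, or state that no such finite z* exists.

With y'=λy (z=hλ):
  k1=λy_n ⇒ h·k1=z·y_n;  k2=λ(1+17/25z)y_n ⇒ h·k2=z(1+17/25z)y_n
  y_{n+1}/y_n = 1 + 2/3z + 1/3z(1+17/25z) = 1 + z + 17/75z²
  Hence R(z) = 1 + z + 17/75z².

Solve |R(x)|<1 on ℝ⁻.
x=-1.3: |R|=0.0831
R=1: x+17/75x²=0 ⇒ x=−75/17=-4.4118; min R=1−1/(4·17/75)=-0.1029>−1
Confirm numerically:
  x=-3.164: |R|=0.10514 <1
  x=-3.153: |R|=0.10039 <1
  x=-2.539: |R|=0.07779 <1
  x=-4.975: |R|=1.63514 >1
  x=-4.485: |R|=1.07445 >1
Stable set (-4.4118, 0).

z* = -4.4118.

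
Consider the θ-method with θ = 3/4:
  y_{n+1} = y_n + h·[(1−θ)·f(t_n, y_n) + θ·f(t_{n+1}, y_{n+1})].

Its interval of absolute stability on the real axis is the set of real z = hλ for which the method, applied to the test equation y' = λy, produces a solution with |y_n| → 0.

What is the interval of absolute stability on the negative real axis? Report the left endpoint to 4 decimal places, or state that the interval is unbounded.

unbounded; (−∞, 0).

Test eqn y'=λy, z=hλ:
  y_{n+1} = y_n + z·[1/4·y_n + 3/4·y_{n+1}] ⇒ (1 − 3/4z)y_{n+1} = (1 + 1/4z)y_n
  so R(z) = (1 + 1/4z)/(1 − 3/4z).

Find x<0 with |R(x)|<1.
x=-0.72: |R|=0.5325
x=-2: |R|=0.2000
x=-10: |R|=0.1765
x=-100: |R|=0.3158
θ=3/4≥1/2 ⇒ |1+1/4x|<|1−3/4x| ∀x<0 ⇒ stable on all of ℝ⁻.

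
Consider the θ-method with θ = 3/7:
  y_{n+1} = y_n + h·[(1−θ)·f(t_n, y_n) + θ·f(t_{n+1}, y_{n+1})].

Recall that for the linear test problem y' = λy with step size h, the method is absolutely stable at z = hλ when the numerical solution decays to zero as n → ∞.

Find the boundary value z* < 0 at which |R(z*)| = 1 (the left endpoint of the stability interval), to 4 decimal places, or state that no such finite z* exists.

Set f=λy, z=hλ:
  y_{n+1} = y_n + z·[4/7·y_n + 3/7·y_{n+1}] ⇒ (1 − 3/7z)y_{n+1} = (1 + 4/7z)y_n
  ⇒ R(z) = (1 + 4/7z)/(1 − 3/7z).

Boundary: |R(x)|=1, x<0.
x=-1.44: |R|=0.1095
R=−1: 1+4/7x = −1+3/7x ⇒ -1/7x=2 ⇒ x=2/(-1/7)=-14.0000
Confirm numerically:
  x=-13.402: |R|=0.98733 <1
  x=-11.129: |R|=0.92891 <1
  x=-5.858: |R|=0.66867 <1
  x=-14.171: |R|=1.00345 >1
  x=-14.096: |R|=1.00195 >1
Stable set (-14.0000, 0).

left endpoint -14.0000.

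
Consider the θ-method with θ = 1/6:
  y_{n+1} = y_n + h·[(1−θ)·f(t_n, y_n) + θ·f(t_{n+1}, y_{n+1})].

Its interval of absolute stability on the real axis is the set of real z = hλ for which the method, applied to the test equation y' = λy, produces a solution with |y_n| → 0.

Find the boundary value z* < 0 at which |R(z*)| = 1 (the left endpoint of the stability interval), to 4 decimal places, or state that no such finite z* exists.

left endpoint -3.0000.

With y'=λy (z=hλ):
  y_{n+1} = y_n + z·[5/6·y_n + 1/6·y_{n+1}] ⇒ (1 − 1/6z)y_{n+1} = (1 + 5/6z)y_n
  ⇒ R(z) = (1 + 5/6z)/(1 − 1/6z).

Need |R(x)|<1, x<0.
x=-0.72: |R|=0.3571
R=−1: 1+5/6x = −1+1/6x ⇒ -2/3x=2 ⇒ x=2/(-2/3)=-3.0000
Confirm numerically:
  x=-2.967: |R|=0.98528 <1
  x=-2.814: |R|=0.91559 <1
  x=-2.513: |R|=0.77117 <1
  x=-1.774: |R|=0.36918 <1
  x=-3.437: |R|=1.18523 >1
  x=-3.378: |R|=1.16123 >1
  x=-3.329: |R|=1.14107 >1
Interval (-3.0000, 0).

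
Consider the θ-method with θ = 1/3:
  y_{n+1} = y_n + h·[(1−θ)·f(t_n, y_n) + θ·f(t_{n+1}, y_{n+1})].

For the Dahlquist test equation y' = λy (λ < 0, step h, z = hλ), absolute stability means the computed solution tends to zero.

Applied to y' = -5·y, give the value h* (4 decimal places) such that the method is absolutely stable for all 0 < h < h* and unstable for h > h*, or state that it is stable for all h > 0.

(-6.0000,0); λ=-5 ⇒ h* = (6)/5 = 1.2000.

Test eqn y'=λy, z=hλ:
  y_{n+1} = y_n + z·[2/3·y_n + 1/3·y_{n+1}] ⇒ (1 − 1/3z)y_{n+1} = (1 + 2/3z)y_n
  ⇒ R(z) = (1 + 2/3z)/(1 − 1/3z).

Boundary: |R(x)|=1, x<0.
x=-1.59: |R|=0.0392
R=−1: 1+2/3x = −1+1/3x ⇒ -1/3x=2 ⇒ x=2/(-1/3)=-6.0000
Confirm numerically:
  x=-4.166: |R|=0.74407 <1
  x=-3.979: |R|=0.71042 <1
  x=-3.899: |R|=0.69546 <1
  x=-6.531: |R|=1.05571 >1
  x=-6.476: |R|=1.05023 >1
  x=-6.154: |R|=1.01682 >1
Interval (-6.0000, 0).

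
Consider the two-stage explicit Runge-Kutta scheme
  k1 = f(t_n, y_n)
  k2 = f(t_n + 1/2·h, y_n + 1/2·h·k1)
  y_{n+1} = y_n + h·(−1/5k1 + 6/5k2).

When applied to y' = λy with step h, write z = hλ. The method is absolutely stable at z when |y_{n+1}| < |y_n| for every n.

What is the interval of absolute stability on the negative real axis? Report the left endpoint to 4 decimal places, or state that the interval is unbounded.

z∈(-1.6667,0).

With y'=λy (z=hλ):
  k1=λy_n ⇒ h·k1=z·y_n;  k2=λ(1+1/2z)y_n ⇒ h·k2=z(1+1/2z)y_n
  y_{n+1}/y_n = 1 − 1/5z + 6/5z(1+1/2z) = 1 + z + 3/5z²
  so R(z) = 1 + z + 3/5z².

Need |R(x)|<1, x<0.
x=-1.22: |R|=0.6730
R=1: x+3/5x²=0 ⇒ x=−5/3=-1.6667; min R=1−1/(4·3/5)=0.5833>−1
Confirm numerically:
  x=-1.509: |R|=0.85725 <1
  x=-1.297: |R|=0.71233 <1
  x=-0.998: |R|=0.59960 <1
  x=-2.073: |R|=1.50540 >1
  x=-2.057: |R|=1.48175 >1
  x=-1.970: |R|=1.35854 >1
So |R|<1 on (-1.6667, 0).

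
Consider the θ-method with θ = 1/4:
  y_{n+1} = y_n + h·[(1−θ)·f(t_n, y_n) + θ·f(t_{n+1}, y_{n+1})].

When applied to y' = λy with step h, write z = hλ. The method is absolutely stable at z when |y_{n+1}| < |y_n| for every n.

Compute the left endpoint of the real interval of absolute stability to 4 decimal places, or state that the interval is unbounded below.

left endpoint -4.0000.

With y'=λy (z=hλ):
  y_{n+1} = y_n + z·[3/4·y_n + 1/4·y_{n+1}] ⇒ (1 − 1/4z)y_{n+1} = (1 + 3/4z)y_n
  ⇒ R(z) = (1 + 3/4z)/(1 − 1/4z).

Boundary: |R(x)|=1, x<0.
x=-1.09: |R|=0.1434
R=−1: 1+3/4x = −1+1/4x ⇒ -1/2x=2 ⇒ x=2/(-1/2)=-4.0000
Confirm numerically:
  x=-3.810: |R|=0.95134 <1
  x=-2.856: |R|=0.66628 <1
  x=-2.565: |R|=0.56283 <1
  x=-2.031: |R|=0.34704 <1
  x=-4.178: |R|=1.04353 >1
  x=-4.160: |R|=1.03922 >1
  x=-4.121: |R|=1.02980 >1
Interval (-4.0000, 0).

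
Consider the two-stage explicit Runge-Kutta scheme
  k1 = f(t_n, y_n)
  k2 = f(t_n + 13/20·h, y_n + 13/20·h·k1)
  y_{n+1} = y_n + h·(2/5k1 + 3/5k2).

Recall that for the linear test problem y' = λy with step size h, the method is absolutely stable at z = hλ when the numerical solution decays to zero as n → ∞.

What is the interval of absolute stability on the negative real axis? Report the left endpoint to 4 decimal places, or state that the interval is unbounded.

z∈(-2.5641,0).

Test eqn y'=λy, z=hλ:
  k1=λy_n ⇒ h·k1=z·y_n;  k2=λ(1+13/20z)y_n ⇒ h·k2=z(1+13/20z)y_n
  y_{n+1}/y_n = 1 + 2/5z + 3/5z(1+13/20z) = 1 + z + 39/100z²
  Hence R(z) = 1 + z + 39/100z².

Need |R(x)|<1, x<0.
x=-1.05: |R|=0.3800
R=1: x+39/100x²=0 ⇒ x=−100/39=-2.5641; min R=1−1/(4·39/100)=0.3590>−1
Confirm numerically:
  x=-2.387: |R|=0.83513 <1
  x=-2.111: |R|=0.62697 <1
  x=-1.608: |R|=0.40041 <1
  x=-1.493: |R|=0.37633 <1
  x=-3.145: |R|=1.71250 >1
  x=-3.077: |R|=1.61549 >1
So |R|<1 on (-2.5641, 0).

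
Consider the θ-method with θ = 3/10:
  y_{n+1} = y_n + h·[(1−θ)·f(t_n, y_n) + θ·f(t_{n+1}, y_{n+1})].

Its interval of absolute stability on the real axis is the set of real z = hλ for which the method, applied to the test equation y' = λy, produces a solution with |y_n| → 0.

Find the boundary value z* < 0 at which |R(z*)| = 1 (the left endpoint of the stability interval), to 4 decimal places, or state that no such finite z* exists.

With y'=λy (z=hλ):
  y_{n+1} = y_n + z·[7/10·y_n + 3/10·y_{n+1}] ⇒ (1 − 3/10z)y_{n+1} = (1 + 7/10z)y_n
  Hence R(z) = (1 + 7/10z)/(1 − 3/10z).

Boundary: |R(x)|=1, x<0.
x=-0.58: |R|=0.5060
R=−1: 1+7/10x = −1+3/10x ⇒ -2/5x=2 ⇒ x=2/(-2/5)=-5.0000
Confirm numerically:
  x=-4.233: |R|=0.86484 <1
  x=-4.195: |R|=0.85743 <1
  x=-3.183: |R|=0.62822 <1
  x=-2.043: |R|=0.26666 <1
  x=-5.596: |R|=1.08900 >1
  x=-5.356: |R|=1.05463 >1
  x=-5.233: |R|=1.03627 >1
Stable set (-5.0000, 0).

z* = -5.0000.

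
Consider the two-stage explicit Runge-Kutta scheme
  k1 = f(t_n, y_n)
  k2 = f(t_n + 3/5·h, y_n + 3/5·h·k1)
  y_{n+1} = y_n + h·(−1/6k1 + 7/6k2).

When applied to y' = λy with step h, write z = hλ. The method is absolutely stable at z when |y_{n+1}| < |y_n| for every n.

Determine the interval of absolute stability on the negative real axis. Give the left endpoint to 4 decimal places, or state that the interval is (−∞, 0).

(-1.4286, 0).

On y'=λy, z=hλ:
  k1=λy_n ⇒ h·k1=z·y_n;  k2=λ(1+3/5z)y_n ⇒ h·k2=z(1+3/5z)y_n
  y_{n+1}/y_n = 1 − 1/6z + 7/6z(1+3/5z) = 1 + z + 7/10z²
  ⇒ R(z) = 1 + z + 7/10z².

Solve |R(x)|<1 on ℝ⁻.
x=-1.04: |R|=0.7171
R=1: x+7/10x²=0 ⇒ x=−10/7=-1.4286; min R=1−1/(4·7/10)=0.6429>−1
Confirm numerically:
  x=-1.168: |R|=0.78696 <1
  x=-1.097: |R|=0.74539 <1
  x=-0.741: |R|=0.64336 <1
  x=-0.730: |R|=0.64303 <1
  x=-1.844: |R|=1.53624 >1
  x=-1.696: |R|=1.31749 >1
Interval (-1.4286, 0).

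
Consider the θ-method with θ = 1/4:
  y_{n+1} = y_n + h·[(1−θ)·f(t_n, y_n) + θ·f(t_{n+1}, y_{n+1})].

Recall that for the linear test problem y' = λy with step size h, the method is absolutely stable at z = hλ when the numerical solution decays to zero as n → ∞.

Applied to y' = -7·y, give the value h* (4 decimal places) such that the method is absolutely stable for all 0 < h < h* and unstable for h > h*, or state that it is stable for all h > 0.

(-4.0000,0); λ=-7 ⇒ h* = (4)/7 = 0.5714.

On y'=λy, z=hλ:
  y_{n+1} = y_n + z·[3/4·y_n + 1/4·y_{n+1}] ⇒ (1 − 1/4z)y_{n+1} = (1 + 3/4z)y_n
  Hence R(z) = (1 + 3/4z)/(1 − 1/4z).

Need |R(x)|<1, x<0.
x=-0.54: |R|=0.5242
R=−1: 1+3/4x = −1+1/4x ⇒ -1/2x=2 ⇒ x=2/(-1/2)=-4.0000
Confirm numerically:
  x=-3.979: |R|=0.99474 <1
  x=-3.710: |R|=0.92477 <1
  x=-3.508: |R|=0.86894 <1
  x=-4.342: |R|=1.08199 >1
  x=-4.322: |R|=1.07739 >1
Stable set (-4.0000, 0).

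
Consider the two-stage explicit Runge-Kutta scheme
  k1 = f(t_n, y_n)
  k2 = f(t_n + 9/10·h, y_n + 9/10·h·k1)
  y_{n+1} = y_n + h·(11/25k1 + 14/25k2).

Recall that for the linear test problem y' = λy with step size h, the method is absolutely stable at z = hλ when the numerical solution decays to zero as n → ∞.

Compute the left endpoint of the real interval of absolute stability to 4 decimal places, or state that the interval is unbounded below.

On y'=λy, z=hλ:
  k1=λy_n ⇒ h·k1=z·y_n;  k2=λ(1+9/10z)y_n ⇒ h·k2=z(1+9/10z)y_n
  y_{n+1}/y_n = 1 + 11/25z + 14/25z(1+9/10z) = 1 + z + 63/125z²
  ⇒ R(z) = 1 + z + 63/125z².

Solve |R(x)|<1 on ℝ⁻.
x=-1.64: |R|=0.7156
R=1: x+63/125x²=0 ⇒ x=−125/63=-1.9841; min R=1−1/(4·63/125)=0.5040>−1
Confirm numerically:
  x=-1.942: |R|=0.95877 <1
  x=-1.482: |R|=0.62495 <1
  x=-1.447: |R|=0.60828 <1
  x=-1.356: |R|=0.57072 <1
  x=-2.455: |R|=1.58262 >1
  x=-2.407: |R|=1.51300 >1
So |R|<1 on (-1.9841, 0).

z* = -1.9841.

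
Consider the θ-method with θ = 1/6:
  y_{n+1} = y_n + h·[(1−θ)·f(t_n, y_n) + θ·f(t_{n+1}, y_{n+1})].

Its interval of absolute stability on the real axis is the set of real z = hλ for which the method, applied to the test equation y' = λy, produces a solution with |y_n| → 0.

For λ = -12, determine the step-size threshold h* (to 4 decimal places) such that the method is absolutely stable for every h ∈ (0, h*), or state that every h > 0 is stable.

On y'=λy, z=hλ:
  y_{n+1} = y_n + z·[5/6·y_n + 1/6·y_{n+1}] ⇒ (1 − 1/6z)y_{n+1} = (1 + 5/6z)y_n
  so R(z) = (1 + 5/6z)/(1 − 1/6z).

Find x<0 with |R(x)|<1.
x=-1.05: |R|=0.1064
R=−1: 1+5/6x = −1+1/6x ⇒ -2/3x=2 ⇒ x=2/(-2/3)=-3.0000
Confirm numerically:
  x=-2.588: |R|=0.80810 <1
  x=-2.482: |R|=0.75572 <1
  x=-1.854: |R|=0.41635 <1
  x=-3.387: |R|=1.16491 >1
  x=-3.020: |R|=1.00887 >1
Stable set (-3.0000, 0).

(-3.0000,0); λ=-12 ⇒ h* = (3)/12 = 0.2500.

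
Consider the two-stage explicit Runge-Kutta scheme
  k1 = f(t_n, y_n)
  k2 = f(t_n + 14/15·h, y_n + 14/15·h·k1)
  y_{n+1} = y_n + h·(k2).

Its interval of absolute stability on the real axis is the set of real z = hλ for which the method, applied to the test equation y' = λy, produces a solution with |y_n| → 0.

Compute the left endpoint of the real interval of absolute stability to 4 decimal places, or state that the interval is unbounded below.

Set f=λy, z=hλ:
  k1=λy_n ⇒ h·k1=z·y_n;  k2=λ(1+14/15z)y_n ⇒ h·k2=z(1+14/15z)y_n
  y_{n+1}/y_n = 1 + z(1+14/15z) = 1 + z + 14/15z²
  Hence R(z) = 1 + z + 14/15z².

Need |R(x)|<1, x<0.
x=-1.47: |R|=1.5468
R=1: x+14/15x²=0 ⇒ x=−15/14=-1.0714; min R=1−1/(4·14/15)=0.7321>−1
Confirm numerically:
  x=-0.987: |R|=0.92222 <1
  x=-0.785: |R|=0.79014 <1
  x=-0.702: |R|=0.75795 <1
  x=-0.443: |R|=0.74017 <1
  x=-1.397: |R|=1.42450 >1
  x=-1.316: |R|=1.30040 >1
Interval (-1.0714, 0).

left endpoint -1.0714.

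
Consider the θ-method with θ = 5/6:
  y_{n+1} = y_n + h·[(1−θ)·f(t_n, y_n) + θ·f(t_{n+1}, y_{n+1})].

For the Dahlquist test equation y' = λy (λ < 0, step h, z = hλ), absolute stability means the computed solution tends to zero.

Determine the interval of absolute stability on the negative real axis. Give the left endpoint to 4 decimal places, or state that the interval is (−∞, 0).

(−∞, 0) — no finite endpoint.

Test eqn y'=λy, z=hλ:
  y_{n+1} = y_n + z·[1/6·y_n + 5/6·y_{n+1}] ⇒ (1 − 5/6z)y_{n+1} = (1 + 1/6z)y_n
  Hence R(z) = (1 + 1/6z)/(1 − 5/6z).

Need |R(x)|<1, x<0.
x=-1.29: |R|=0.3783
x=-2: |R|=0.2500
x=-10: |R|=0.0714
x=-100: |R|=0.1858
θ=5/6≥1/2 ⇒ |1+1/6x|<|1−5/6x| ∀x<0 ⇒ unbounded interval.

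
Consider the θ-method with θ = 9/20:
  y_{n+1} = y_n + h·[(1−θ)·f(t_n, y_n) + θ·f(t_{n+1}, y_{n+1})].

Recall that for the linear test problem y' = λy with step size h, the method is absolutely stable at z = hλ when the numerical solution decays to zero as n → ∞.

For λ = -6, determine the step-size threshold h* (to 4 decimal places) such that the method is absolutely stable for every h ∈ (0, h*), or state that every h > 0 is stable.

(-20.0000,0); λ=-6 ⇒ h* = (20)/6 = 3.3333.

With y'=λy (z=hλ):
  y_{n+1} = y_n + z·[11/20·y_n + 9/20·y_{n+1}] ⇒ (1 − 9/20z)y_{n+1} = (1 + 11/20z)y_n
  so R(z) = (1 + 11/20z)/(1 − 9/20z).

Boundary: |R(x)|=1, x<0.
x=-1.42: |R|=0.1336
R=−1: 1+11/20x = −1+9/20x ⇒ -1/10x=2 ⇒ x=2/(-1/10)=-20.0000
Confirm numerically:
  x=-15.116: |R|=0.93740 <1
  x=-10.675: |R|=0.83933 <1
  x=-9.584: |R|=0.80395 <1
  x=-20.359: |R|=1.00353 >1
  x=-20.303: |R|=1.00299 >1
Interval (-20.0000, 0).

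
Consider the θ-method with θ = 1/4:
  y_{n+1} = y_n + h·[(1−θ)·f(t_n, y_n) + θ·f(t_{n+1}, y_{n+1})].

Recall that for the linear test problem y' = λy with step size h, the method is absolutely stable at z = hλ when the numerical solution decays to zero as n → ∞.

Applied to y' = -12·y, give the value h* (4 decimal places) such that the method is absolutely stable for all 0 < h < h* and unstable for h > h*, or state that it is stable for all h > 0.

With y'=λy (z=hλ):
  y_{n+1} = y_n + z·[3/4·y_n + 1/4·y_{n+1}] ⇒ (1 − 1/4z)y_{n+1} = (1 + 3/4z)y_n
  R(z) = (1 + 3/4z)/(1 − 1/4z).

Find x<0 with |R(x)|<1.
x=-1.35: |R|=0.0093
R=−1: 1+3/4x = −1+1/4x ⇒ -1/2x=2 ⇒ x=2/(-1/2)=-4.0000
Confirm numerically:
  x=-3.549: |R|=0.88051 <1
  x=-2.205: |R|=0.42143 <1
  x=-2.194: |R|=0.41686 <1
  x=-4.316: |R|=1.07600 >1
  x=-4.209: |R|=1.05092 >1
  x=-4.021: |R|=1.00524 >1
Stable set (-4.0000, 0).

(-4.0000,0); λ=-12 ⇒ h* = (4)/12 = 0.3333.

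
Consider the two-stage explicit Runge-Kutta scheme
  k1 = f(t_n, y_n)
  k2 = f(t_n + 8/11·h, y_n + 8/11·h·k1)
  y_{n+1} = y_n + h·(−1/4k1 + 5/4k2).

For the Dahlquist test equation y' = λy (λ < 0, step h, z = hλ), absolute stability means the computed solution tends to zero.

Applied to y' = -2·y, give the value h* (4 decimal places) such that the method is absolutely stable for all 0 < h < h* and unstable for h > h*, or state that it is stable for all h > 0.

(-1.1000,0); λ=-2 ⇒ h* = (11/10)/2 = 0.5500.

On y'=λy, z=hλ:
  k1=λy_n ⇒ h·k1=z·y_n;  k2=λ(1+8/11z)y_n ⇒ h·k2=z(1+8/11z)y_n
  y_{n+1}/y_n = 1 − 1/4z + 5/4z(1+8/11z) = 1 + z + 10/11z²
  R(z) = 1 + z + 10/11z².

Need |R(x)|<1, x<0.
x=-0.54: |R|=0.7251
R=1: x+10/11x²=0 ⇒ x=−11/10=-1.1000; min R=1−1/(4·10/11)=0.7250>−1
Confirm numerically:
  x=-0.976: |R|=0.88998 <1
  x=-0.789: |R|=0.77693 <1
  x=-0.460: |R|=0.73236 <1
  x=-1.307: |R|=1.24595 >1
  x=-1.140: |R|=1.04145 >1
Interval (-1.1000, 0).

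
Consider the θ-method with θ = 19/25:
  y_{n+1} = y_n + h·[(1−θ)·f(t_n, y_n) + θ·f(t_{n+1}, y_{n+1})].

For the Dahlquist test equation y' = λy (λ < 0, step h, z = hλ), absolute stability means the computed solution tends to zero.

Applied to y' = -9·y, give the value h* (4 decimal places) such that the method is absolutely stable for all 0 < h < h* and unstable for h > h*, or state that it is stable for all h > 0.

(−∞, 0) — no finite endpoint. Any h>0 works for λ=-9.

With y'=λy (z=hλ):
  y_{n+1} = y_n + z·[6/25·y_n + 19/25·y_{n+1}] ⇒ (1 − 19/25z)y_{n+1} = (1 + 6/25z)y_n
  ⇒ R(z) = (1 + 6/25z)/(1 − 19/25z).

Find x<0 with |R(x)|<1.
x=-1.66: |R|=0.2660
x=-2: |R|=0.2063
x=-10: |R|=0.1628
x=-100: |R|=0.2987
θ=19/25≥1/2 ⇒ |1+6/25x|<|1−19/25x| ∀x<0 ⇒ unbounded interval.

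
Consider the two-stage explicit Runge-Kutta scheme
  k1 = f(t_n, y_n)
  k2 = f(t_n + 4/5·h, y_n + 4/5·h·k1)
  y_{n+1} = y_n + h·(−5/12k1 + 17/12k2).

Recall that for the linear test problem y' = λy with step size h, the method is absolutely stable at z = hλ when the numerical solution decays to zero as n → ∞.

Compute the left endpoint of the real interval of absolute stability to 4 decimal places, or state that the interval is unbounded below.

left endpoint -0.8824.

On y'=λy, z=hλ:
  k1=λy_n ⇒ h·k1=z·y_n;  k2=λ(1+4/5z)y_n ⇒ h·k2=z(1+4/5z)y_n
  y_{n+1}/y_n = 1 − 5/12z + 17/12z(1+4/5z) = 1 + z + 17/15z²
  so R(z) = 1 + z + 17/15z².

Need |R(x)|<1, x<0.
x=-1.06: |R|=1.2134
R=1: x+17/15x²=0 ⇒ x=−15/17=-0.8824; min R=1−1/(4·17/15)=0.7794>−1
Confirm numerically:
  x=-0.740: |R|=0.88061 <1
  x=-0.685: |R|=0.84679 <1
  x=-0.434: |R|=0.77947 <1
  x=-0.376: |R|=0.78423 <1
  x=-1.395: |R|=1.81049 >1
  x=-1.384: |R|=1.78685 >1
  x=-0.939: |R|=1.06028 >1
Stable set (-0.8824, 0).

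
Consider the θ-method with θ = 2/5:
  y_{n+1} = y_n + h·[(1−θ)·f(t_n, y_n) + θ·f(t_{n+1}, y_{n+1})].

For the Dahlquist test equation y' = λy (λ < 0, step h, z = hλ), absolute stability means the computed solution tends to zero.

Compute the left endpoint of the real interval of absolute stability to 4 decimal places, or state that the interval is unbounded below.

z* = -10.0000.

On y'=λy, z=hλ:
  y_{n+1} = y_n + z·[3/5·y_n + 2/5·y_{n+1}] ⇒ (1 − 2/5z)y_{n+1} = (1 + 3/5z)y_n
  R(z) = (1 + 3/5z)/(1 − 2/5z).

Find x<0 with |R(x)|<1.
x=-0.86: |R|=0.3601
R=−1: 1+3/5x = −1+2/5x ⇒ -1/5x=2 ⇒ x=2/(-1/5)=-10.0000
Confirm numerically:
  x=-7.862: |R|=0.89683 <1
  x=-6.950: |R|=0.83862 <1
  x=-6.543: |R|=0.80886 <1
  x=-6.059: |R|=0.76977 <1
  x=-10.474: |R|=1.01827 >1
  x=-10.298: |R|=1.01164 >1
Stable set (-10.0000, 0).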